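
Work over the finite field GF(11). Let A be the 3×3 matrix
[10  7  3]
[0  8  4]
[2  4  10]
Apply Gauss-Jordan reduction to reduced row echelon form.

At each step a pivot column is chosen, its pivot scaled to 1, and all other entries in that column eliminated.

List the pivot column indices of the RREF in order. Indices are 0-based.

pivot columns: 0, 1, 2

step 1: normalize row 0 (÷10) = (1, 4, 8)
  row 2: subtract 2×row0 = (0, 7, 5)
step 2: normalize row 1 (÷8) = (0, 1, 6)
  row 0: subtract 4×row1 = (1, 0, 6)
  row 2: subtract 7×row1 = (0, 0, 7)
step 3: normalize row 2 (÷7) = (0, 0, 1)
  row 0: subtract 6×row2 = (1, 0, 0)
  row 1: subtract 6×row2 = (0, 1, 0)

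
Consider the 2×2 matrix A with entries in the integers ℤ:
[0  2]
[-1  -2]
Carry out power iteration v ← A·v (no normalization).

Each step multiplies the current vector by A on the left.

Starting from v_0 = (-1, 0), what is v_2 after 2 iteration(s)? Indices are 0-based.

v_2 = (2, -2)

v_0 = (-1, 0).
v_1 = A·v_0 = (0, 1).
v_2 = A·v_1 = (2, -2).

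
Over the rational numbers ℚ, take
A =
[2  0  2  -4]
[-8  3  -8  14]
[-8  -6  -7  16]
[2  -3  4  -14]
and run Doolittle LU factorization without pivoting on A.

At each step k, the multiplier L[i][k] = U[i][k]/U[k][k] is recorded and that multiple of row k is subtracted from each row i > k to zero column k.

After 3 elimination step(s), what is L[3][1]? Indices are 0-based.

L[3][1] = -1

Step 1: pivot at (0,0) is 2.
  row1 ← row1 − (-4)·row0  ⇒  L[1][0]=-4, U row1=(0, 3, 0, -2)
  row2 ← row2 − (-4)·row0  ⇒  L[2][0]=-4, U row2=(0, -6, 1, 0)
  row3 ← row3 − (1)·row0  ⇒  L[3][0]=1, U row3=(0, -3, 2, -10)
Step 2: pivot at (1,1) is 3.
  row2 ← row2 − (-2)·row1  ⇒  L[2][1]=-2, U row2=(0, 0, 1, -4)
  row3 ← row3 − (-1)·row1  ⇒  L[3][1]=-1, U row3=(0, 0, 2, -12)
Step 3: pivot at (2,2) is 1.
  row3 ← row3 − (2)·row2  ⇒  L[3][2]=2, U row3=(0, 0, 0, -4)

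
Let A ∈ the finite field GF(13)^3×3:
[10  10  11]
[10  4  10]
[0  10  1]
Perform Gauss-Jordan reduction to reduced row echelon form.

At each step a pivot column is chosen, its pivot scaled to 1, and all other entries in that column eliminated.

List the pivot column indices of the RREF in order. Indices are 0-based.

pivot columns: 0, 1, 2

pivot(0,0)=10: scale R0 → (1, 1, 5)
  clear (1,0): R1 −= (10)R0 → (0, 7, 12)
pivot(1,1)=7: scale R1 → (0, 1, 11)
  clear (0,1): R0 −= (1)R1 → (1, 0, 7)
  clear (2,1): R2 −= (10)R1 → (0, 0, 8)
pivot(2,2)=8: scale R2 → (0, 0, 1)
  clear (0,2): R0 −= (7)R2 → (1, 0, 0)
  clear (1,2): R1 −= (11)R2 → (0, 1, 0)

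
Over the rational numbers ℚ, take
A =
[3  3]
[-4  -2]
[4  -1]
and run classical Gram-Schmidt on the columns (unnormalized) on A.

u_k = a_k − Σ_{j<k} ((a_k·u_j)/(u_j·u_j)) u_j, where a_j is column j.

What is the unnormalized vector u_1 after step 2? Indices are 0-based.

Step 1: u_0 = a_0 = (3, -4, 4).
Step 2: u_1 = a_1 − (13/41)·u_0 = (84/41, -30/41, -93/41).

u_1 = (84/41, -30/41, -93/41)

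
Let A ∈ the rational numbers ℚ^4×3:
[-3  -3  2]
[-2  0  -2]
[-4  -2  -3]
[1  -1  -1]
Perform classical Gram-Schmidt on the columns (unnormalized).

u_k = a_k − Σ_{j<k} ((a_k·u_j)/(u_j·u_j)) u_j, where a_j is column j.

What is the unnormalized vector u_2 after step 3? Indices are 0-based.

u_2 = (79/41, -27/41, -70/41, -97/41)

Step 1: u_0 = a_0 = (-3, -2, -4, 1).
Step 2: u_1 = a_1 − (8/15)·u_0 = (-7/5, 16/15, 2/15, -23/15).
Step 3: u_2 = a_2 − (3/10)·u_0 − (-57/82)·u_1 = (79/41, -27/41, -70/41, -97/41).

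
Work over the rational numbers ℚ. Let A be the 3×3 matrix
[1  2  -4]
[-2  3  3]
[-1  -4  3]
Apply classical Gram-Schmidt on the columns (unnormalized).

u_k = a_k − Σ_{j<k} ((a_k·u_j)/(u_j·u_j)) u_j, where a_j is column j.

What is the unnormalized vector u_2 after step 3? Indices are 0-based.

u_2 = (-187/174, -17/87, -119/174)

Step 1: u_0 = a_0 = (1, -2, -1).
Step 2: u_1 = a_1 − (0)·u_0 = (2, 3, -4).
Step 3: u_2 = a_2 − (-13/6)·u_0 − (-11/29)·u_1 = (-187/174, -17/87, -119/174).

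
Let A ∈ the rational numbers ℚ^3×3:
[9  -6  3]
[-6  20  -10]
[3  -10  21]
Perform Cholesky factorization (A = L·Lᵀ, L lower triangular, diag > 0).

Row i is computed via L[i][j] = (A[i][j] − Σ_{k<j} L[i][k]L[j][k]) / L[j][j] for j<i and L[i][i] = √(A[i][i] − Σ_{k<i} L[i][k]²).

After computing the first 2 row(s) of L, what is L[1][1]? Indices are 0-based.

L[1][1] = 4

Step 1: L[0][0] = √(9) = 3.
  L[1][0] = (-6) / L[0][0] = -2.
Step 2: L[1][1] = √(16) = 4.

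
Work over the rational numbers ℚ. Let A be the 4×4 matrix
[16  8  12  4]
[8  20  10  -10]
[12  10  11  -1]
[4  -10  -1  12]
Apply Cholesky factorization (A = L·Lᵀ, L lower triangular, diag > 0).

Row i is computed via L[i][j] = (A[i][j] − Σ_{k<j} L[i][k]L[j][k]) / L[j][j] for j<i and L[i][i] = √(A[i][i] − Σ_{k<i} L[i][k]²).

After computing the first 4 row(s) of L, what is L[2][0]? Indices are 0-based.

Step 1: L[0][0] = √(16) = 4.
  L[1][0] = (8) / L[0][0] = 2.
Step 2: L[1][1] = √(16) = 4.
  L[2][0] = (12) / L[0][0] = 3.
  L[2][1] = (4) / L[1][1] = 1.
Step 3: L[2][2] = √(1) = 1.
  L[3][0] = (4) / L[0][0] = 1.
  L[3][1] = (-12) / L[1][1] = -3.
  L[3][2] = (-1) / L[2][2] = -1.
Step 4: L[3][3] = √(1) = 1.

L[2][0] = 3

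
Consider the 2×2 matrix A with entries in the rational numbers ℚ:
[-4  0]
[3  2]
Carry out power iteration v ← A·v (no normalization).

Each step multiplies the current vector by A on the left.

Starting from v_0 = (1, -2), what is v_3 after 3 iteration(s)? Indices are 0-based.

v_3 = (-64, 20)

v_0 = (1, -2).
v_1 = A·v_0 = (-4, -1).
v_2 = A·v_1 = (16, -14).
v_3 = A·v_2 = (-64, 20).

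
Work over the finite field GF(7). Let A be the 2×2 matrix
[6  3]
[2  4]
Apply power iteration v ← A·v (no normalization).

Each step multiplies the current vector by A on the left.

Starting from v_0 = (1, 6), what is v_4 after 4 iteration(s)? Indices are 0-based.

v_4 = (3, 0)

v_0 = (1, 6).
v_1 = A·v_0 = (3, 5).
v_2 = A·v_1 = (5, 5).
v_3 = A·v_2 = (3, 2).
v_4 = A·v_3 = (3, 0).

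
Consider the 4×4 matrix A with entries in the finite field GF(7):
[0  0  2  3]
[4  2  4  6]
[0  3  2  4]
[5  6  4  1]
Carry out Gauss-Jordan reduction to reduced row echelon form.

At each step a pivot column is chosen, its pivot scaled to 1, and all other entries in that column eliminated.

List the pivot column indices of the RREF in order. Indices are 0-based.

pivot columns: 0, 1, 2, 3

pivot(0,0): swap R0↔R1
pivot(0,0)=4: scale R0 → (1, 4, 1, 5)
  clear (3,0): R3 −= (5)R0 → (0, 0, 6, 4)
pivot(1,1): swap R1↔R2
pivot(1,1)=3: scale R1 → (0, 1, 3, 6)
  clear (0,1): R0 −= (4)R1 → (1, 0, 3, 2)
pivot(2,2)=2: scale R2 → (0, 0, 1, 5)
  clear (0,2): R0 −= (3)R2 → (1, 0, 0, 1)
  clear (1,2): R1 −= (3)R2 → (0, 1, 0, 5)
  clear (3,2): R3 −= (6)R2 → (0, 0, 0, 2)
pivot(3,3)=2: scale R3 → (0, 0, 0, 1)
  clear (0,3): R0 −= (1)R3 → (1, 0, 0, 0)
  clear (1,3): R1 −= (5)R3 → (0, 1, 0, 0)
  clear (2,3): R2 −= (5)R3 → (0, 0, 1, 0)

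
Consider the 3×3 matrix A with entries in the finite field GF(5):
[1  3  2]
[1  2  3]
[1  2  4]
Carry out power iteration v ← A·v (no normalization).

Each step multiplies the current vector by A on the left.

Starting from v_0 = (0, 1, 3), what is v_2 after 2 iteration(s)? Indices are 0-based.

v_0 = (0, 1, 3).
v_1 = A·v_0 = (4, 1, 4).
v_2 = A·v_1 = (0, 3, 2).

v_2 = (0, 3, 2)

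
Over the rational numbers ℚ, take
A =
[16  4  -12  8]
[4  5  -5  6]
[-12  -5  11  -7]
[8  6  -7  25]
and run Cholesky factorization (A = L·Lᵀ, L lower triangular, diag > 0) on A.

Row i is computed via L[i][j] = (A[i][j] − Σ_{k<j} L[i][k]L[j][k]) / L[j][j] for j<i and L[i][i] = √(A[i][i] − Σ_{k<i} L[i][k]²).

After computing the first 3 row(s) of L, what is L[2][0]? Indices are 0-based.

L[2][0] = -3

Step 1: L[0][0] = √(16) = 4.
  L[1][0] = (4) / L[0][0] = 1.
Step 2: L[1][1] = √(4) = 2.
  L[2][0] = (-12) / L[0][0] = -3.
  L[2][1] = (-2) / L[1][1] = -1.
Step 3: L[2][2] = √(1) = 1.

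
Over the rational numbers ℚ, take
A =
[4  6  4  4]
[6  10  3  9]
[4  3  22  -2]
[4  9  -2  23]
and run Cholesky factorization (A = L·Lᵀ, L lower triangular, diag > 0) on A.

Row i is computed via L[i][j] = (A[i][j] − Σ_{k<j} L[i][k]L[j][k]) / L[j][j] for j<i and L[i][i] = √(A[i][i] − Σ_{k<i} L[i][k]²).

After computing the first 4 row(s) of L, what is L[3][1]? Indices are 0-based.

Step 1: L[0][0] = √(4) = 2.
  L[1][0] = (6) / L[0][0] = 3.
Step 2: L[1][1] = √(1) = 1.
  L[2][0] = (4) / L[0][0] = 2.
  L[2][1] = (-3) / L[1][1] = -3.
Step 3: L[2][2] = √(9) = 3.
  L[3][0] = (4) / L[0][0] = 2.
  L[3][1] = (3) / L[1][1] = 3.
  L[3][2] = (3) / L[2][2] = 1.
Step 4: L[3][3] = √(9) = 3.

L[3][1] = 3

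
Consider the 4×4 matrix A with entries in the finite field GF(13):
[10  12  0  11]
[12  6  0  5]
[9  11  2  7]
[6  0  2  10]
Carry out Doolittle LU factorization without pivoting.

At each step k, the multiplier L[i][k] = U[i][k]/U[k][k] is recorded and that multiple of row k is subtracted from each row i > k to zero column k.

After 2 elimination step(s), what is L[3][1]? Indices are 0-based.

L[3][1] = 12

[col 0] pivot 10
  R1 -= 9*R0 → (0, 2, 0, 10)  (L[1][0] := 9)
  R2 -= 10*R0 → (0, 8, 2, 1)  (L[2][0] := 10)
  R3 -= 11*R0 → (0, 11, 2, 6)  (L[3][0] := 11)
[col 1] pivot 2
  R2 -= 4*R1 → (0, 0, 2, 0)  (L[2][1] := 4)
  R3 -= 12*R1 → (0, 0, 2, 3)  (L[3][1] := 12)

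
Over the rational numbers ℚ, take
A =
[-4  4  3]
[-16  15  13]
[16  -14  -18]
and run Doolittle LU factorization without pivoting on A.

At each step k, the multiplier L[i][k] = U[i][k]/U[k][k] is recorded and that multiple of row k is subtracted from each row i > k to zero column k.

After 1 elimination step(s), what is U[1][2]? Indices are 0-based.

k=0: U[0][0]=-4
  eliminate (1,0): mult=4, new row 1: (0, -1, 1); set L[1][0]=4
  eliminate (2,0): mult=-4, new row 2: (0, 2, -6); set L[2][0]=-4

U[1][2] = 1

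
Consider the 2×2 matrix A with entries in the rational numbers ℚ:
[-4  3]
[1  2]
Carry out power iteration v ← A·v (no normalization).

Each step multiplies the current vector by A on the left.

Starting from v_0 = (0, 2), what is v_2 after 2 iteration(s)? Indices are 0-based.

v_0 = (0, 2).
v_1 = A·v_0 = (6, 4).
v_2 = A·v_1 = (-12, 14).

v_2 = (-12, 14)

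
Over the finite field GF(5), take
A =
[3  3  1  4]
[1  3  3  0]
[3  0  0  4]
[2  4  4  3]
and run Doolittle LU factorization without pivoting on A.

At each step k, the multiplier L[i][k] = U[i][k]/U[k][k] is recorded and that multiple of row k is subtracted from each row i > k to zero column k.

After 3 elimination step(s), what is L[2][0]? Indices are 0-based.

L[2][0] = 1

Step 1: pivot at (0,0) is 3.
  row1 ← row1 − (2)·row0  ⇒  L[1][0]=2, U row1=(0, 2, 1, 2)
  row2 ← row2 − (1)·row0  ⇒  L[2][0]=1, U row2=(0, 2, 4, 0)
  row3 ← row3 − (4)·row0  ⇒  L[3][0]=4, U row3=(0, 2, 0, 2)
Step 2: pivot at (1,1) is 2.
  row2 ← row2 − (1)·row1  ⇒  L[2][1]=1, U row2=(0, 0, 3, 3)
  row3 ← row3 − (1)·row1  ⇒  L[3][1]=1, U row3=(0, 0, 4, 0)
Step 3: pivot at (2,2) is 3.
  row3 ← row3 − (3)·row2  ⇒  L[3][2]=3, U row3=(0, 0, 0, 1)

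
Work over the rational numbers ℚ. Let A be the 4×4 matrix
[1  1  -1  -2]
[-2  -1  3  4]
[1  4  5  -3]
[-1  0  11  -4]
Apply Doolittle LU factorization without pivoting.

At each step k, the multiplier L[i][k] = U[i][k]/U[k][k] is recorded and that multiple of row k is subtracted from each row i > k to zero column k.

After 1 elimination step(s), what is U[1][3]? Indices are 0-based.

Step 1: pivot at (0,0) is 1.
  row1 ← row1 − (-2)·row0  ⇒  L[1][0]=-2, U row1=(0, 1, 1, 0)
  row2 ← row2 − (1)·row0  ⇒  L[2][0]=1, U row2=(0, 3, 6, -1)
  row3 ← row3 − (-1)·row0  ⇒  L[3][0]=-1, U row3=(0, 1, 10, -6)

U[1][3] = 0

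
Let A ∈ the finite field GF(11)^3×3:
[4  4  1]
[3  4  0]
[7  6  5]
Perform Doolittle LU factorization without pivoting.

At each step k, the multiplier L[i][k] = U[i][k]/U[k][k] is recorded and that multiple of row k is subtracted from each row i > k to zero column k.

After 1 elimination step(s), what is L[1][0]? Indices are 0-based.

L[1][0] = 9

Step 1: pivot at (0,0) is 4.
  row1 ← row1 − (9)·row0  ⇒  L[1][0]=9, U row1=(0, 1, 2)
  row2 ← row2 − (10)·row0  ⇒  L[2][0]=10, U row2=(0, 10, 6)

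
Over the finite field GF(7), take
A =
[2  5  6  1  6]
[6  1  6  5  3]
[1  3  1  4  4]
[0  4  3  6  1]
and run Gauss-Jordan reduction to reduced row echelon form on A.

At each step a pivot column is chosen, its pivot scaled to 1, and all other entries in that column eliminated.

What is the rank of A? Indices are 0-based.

pivot(0,0)=2: scale R0 → (1, 6, 3, 4, 3)
  clear (1,0): R1 −= (6)R0 → (0, 0, 2, 2, 6)
  clear (2,0): R2 −= (1)R0 → (0, 4, 5, 0, 1)
pivot(1,1): swap R1↔R2
pivot(1,1)=4: scale R1 → (0, 1, 3, 0, 2)
  clear (0,1): R0 −= (6)R1 → (1, 0, 6, 4, 5)
  clear (3,1): R3 −= (4)R1 → (0, 0, 5, 6, 0)
pivot(2,2)=2: scale R2 → (0, 0, 1, 1, 3)
  clear (0,2): R0 −= (6)R2 → (1, 0, 0, 5, 1)
  clear (1,2): R1 −= (3)R2 → (0, 1, 0, 4, 0)
  clear (3,2): R3 −= (5)R2 → (0, 0, 0, 1, 6)
pivot(3,3)=1: scale R3 → (0, 0, 0, 1, 6)
  clear (0,3): R0 −= (5)R3 → (1, 0, 0, 0, 6)
  clear (1,3): R1 −= (4)R3 → (0, 1, 0, 0, 4)
  clear (2,3): R2 −= (1)R3 → (0, 0, 1, 0, 4)

rank = 4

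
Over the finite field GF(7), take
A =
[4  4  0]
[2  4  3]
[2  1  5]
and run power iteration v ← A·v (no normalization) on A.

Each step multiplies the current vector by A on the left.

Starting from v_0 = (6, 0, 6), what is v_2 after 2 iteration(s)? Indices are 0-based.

v_2 = (6, 0, 1)

v_0 = (6, 0, 6).
v_1 = A·v_0 = (3, 2, 0).
v_2 = A·v_1 = (6, 0, 1).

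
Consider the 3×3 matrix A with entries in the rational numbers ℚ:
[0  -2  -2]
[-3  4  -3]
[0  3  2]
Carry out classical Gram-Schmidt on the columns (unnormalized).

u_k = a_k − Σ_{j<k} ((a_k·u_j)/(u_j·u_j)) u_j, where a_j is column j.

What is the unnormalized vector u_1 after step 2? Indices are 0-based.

Step 1: u_0 = a_0 = (0, -3, 0).
Step 2: u_1 = a_1 − (-4/3)·u_0 = (-2, 0, 3).

u_1 = (-2, 0, 3)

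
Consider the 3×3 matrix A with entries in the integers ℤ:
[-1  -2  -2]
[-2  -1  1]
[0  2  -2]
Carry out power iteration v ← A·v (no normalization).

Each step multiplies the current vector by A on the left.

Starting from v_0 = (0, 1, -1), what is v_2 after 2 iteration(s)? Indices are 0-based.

v_0 = (0, 1, -1).
v_1 = A·v_0 = (0, -2, 4).
v_2 = A·v_1 = (-4, 6, -12).

v_2 = (-4, 6, -12)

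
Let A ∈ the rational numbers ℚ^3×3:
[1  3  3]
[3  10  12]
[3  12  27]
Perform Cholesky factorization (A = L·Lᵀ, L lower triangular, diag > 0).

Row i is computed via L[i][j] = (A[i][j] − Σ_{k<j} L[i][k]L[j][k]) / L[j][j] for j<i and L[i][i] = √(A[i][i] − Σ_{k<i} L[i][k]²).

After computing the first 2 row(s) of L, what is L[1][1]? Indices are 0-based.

Step 1: L[0][0] = √(1) = 1.
  L[1][0] = (3) / L[0][0] = 3.
Step 2: L[1][1] = √(1) = 1.

L[1][1] = 1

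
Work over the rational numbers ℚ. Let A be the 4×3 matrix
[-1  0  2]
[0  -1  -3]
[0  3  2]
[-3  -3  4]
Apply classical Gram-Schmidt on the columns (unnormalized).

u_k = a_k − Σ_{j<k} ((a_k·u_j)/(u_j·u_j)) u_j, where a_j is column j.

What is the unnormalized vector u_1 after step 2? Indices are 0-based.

u_1 = (9/10, -1, 3, -3/10)

Step 1: u_0 = a_0 = (-1, 0, 0, -3).
Step 2: u_1 = a_1 − (9/10)·u_0 = (9/10, -1, 3, -3/10).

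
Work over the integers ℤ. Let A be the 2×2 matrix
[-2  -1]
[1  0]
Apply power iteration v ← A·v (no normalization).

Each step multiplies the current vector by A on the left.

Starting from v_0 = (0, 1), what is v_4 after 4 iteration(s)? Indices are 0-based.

v_4 = (4, -3)

v_0 = (0, 1).
v_1 = A·v_0 = (-1, 0).
v_2 = A·v_1 = (2, -1).
v_3 = A·v_2 = (-3, 2).
v_4 = A·v_3 = (4, -3).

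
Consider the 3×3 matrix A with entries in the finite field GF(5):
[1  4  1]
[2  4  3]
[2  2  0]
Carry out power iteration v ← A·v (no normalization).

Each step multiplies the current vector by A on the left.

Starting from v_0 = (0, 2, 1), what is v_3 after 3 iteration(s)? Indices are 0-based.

v_0 = (0, 2, 1).
v_1 = A·v_0 = (4, 1, 4).
v_2 = A·v_1 = (2, 4, 0).
v_3 = A·v_2 = (3, 0, 2).

v_3 = (3, 0, 2)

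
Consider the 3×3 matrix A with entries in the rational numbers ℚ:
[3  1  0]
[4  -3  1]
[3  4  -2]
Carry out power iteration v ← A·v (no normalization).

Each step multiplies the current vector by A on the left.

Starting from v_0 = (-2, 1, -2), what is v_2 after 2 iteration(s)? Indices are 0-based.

v_0 = (-2, 1, -2).
v_1 = A·v_0 = (-5, -13, 2).
v_2 = A·v_1 = (-28, 21, -71).

v_2 = (-28, 21, -71)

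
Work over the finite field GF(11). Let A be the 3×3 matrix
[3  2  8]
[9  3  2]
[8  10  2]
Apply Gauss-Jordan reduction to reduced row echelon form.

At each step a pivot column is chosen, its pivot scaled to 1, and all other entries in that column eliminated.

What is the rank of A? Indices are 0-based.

pivot(0,0)=3: scale R0 → (1, 8, 10)
  clear (1,0): R1 −= (9)R0 → (0, 8, 0)
  clear (2,0): R2 −= (8)R0 → (0, 1, 10)
pivot(1,1)=8: scale R1 → (0, 1, 0)
  clear (0,1): R0 −= (8)R1 → (1, 0, 10)
  clear (2,1): R2 −= (1)R1 → (0, 0, 10)
pivot(2,2)=10: scale R2 → (0, 0, 1)
  clear (0,2): R0 −= (10)R2 → (1, 0, 0)

rank = 3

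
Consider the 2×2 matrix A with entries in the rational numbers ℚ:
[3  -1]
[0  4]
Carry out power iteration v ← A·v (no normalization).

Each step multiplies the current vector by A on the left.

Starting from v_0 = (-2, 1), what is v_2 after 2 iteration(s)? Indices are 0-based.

v_0 = (-2, 1).
v_1 = A·v_0 = (-7, 4).
v_2 = A·v_1 = (-25, 16).

v_2 = (-25, 16)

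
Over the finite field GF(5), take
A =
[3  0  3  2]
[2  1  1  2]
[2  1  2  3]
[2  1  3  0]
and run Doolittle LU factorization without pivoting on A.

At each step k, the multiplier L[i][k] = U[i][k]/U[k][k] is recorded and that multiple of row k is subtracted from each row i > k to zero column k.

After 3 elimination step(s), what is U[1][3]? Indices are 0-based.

U[1][3] = 4

k=0: U[0][0]=3
  eliminate (1,0): mult=4, new row 1: (0, 1, 4, 4); set L[1][0]=4
  eliminate (2,0): mult=4, new row 2: (0, 1, 0, 0); set L[2][0]=4
  eliminate (3,0): mult=4, new row 3: (0, 1, 1, 2); set L[3][0]=4
k=1: U[1][1]=1
  eliminate (2,1): mult=1, new row 2: (0, 0, 1, 1); set L[2][1]=1
  eliminate (3,1): mult=1, new row 3: (0, 0, 2, 3); set L[3][1]=1
k=2: U[2][2]=1
  eliminate (3,2): mult=2, new row 3: (0, 0, 0, 1); set L[3][2]=2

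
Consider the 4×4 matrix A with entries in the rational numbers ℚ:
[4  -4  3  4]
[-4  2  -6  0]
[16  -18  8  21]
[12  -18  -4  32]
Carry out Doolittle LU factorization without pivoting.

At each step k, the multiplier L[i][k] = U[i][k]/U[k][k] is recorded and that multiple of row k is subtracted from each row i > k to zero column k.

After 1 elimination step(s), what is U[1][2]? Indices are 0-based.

U[1][2] = -3

k=0: U[0][0]=4
  eliminate (1,0): mult=-1, new row 1: (0, -2, -3, 4); set L[1][0]=-1
  eliminate (2,0): mult=4, new row 2: (0, -2, -4, 5); set L[2][0]=4
  eliminate (3,0): mult=3, new row 3: (0, -6, -13, 20); set L[3][0]=3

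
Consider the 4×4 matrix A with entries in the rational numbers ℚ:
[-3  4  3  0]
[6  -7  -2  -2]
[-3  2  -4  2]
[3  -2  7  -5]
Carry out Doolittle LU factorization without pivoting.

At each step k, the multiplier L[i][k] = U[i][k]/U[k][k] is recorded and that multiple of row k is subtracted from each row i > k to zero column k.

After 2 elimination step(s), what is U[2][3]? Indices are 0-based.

k=0: U[0][0]=-3
  eliminate (1,0): mult=-2, new row 1: (0, 1, 4, -2); set L[1][0]=-2
  eliminate (2,0): mult=1, new row 2: (0, -2, -7, 2); set L[2][0]=1
  eliminate (3,0): mult=-1, new row 3: (0, 2, 10, -5); set L[3][0]=-1
k=1: U[1][1]=1
  eliminate (2,1): mult=-2, new row 2: (0, 0, 1, -2); set L[2][1]=-2
  eliminate (3,1): mult=2, new row 3: (0, 0, 2, -1); set L[3][1]=2

U[2][3] = -2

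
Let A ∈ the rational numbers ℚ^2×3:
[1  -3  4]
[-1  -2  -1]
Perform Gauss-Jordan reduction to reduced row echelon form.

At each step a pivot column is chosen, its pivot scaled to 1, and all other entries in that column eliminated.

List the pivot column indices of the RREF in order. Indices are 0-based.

pivot columns: 0, 1

pivot(0,0)=1: scale R0 → (1, -3, 4)
  clear (1,0): R1 −= (-1)R0 → (0, -5, 3)
pivot(1,1)=-5: scale R1 → (0, 1, -3/5)
  clear (0,1): R0 −= (-3)R1 → (1, 0, 11/5)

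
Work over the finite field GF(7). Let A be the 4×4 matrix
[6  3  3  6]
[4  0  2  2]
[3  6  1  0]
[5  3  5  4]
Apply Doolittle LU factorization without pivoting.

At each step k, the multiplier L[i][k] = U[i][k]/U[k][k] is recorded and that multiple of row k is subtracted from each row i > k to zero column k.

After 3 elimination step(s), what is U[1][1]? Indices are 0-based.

U[1][1] = 5

[col 0] pivot 6
  R1 -= 3*R0 → (0, 5, 0, 5)  (L[1][0] := 3)
  R2 -= 4*R0 → (0, 1, 3, 4)  (L[2][0] := 4)
  R3 -= 2*R0 → (0, 4, 6, 6)  (L[3][0] := 2)
[col 1] pivot 5
  R2 -= 3*R1 → (0, 0, 3, 3)  (L[2][1] := 3)
  R3 -= 5*R1 → (0, 0, 6, 2)  (L[3][1] := 5)
[col 2] pivot 3
  R3 -= 2*R2 → (0, 0, 0, 3)  (L[3][2] := 2)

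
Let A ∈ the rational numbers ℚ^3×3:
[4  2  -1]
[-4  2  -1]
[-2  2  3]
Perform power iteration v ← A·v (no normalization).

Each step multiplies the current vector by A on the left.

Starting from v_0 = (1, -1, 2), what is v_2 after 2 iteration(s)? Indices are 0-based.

v_2 = (-18, -18, -10)

v_0 = (1, -1, 2).
v_1 = A·v_0 = (0, -8, 2).
v_2 = A·v_1 = (-18, -18, -10).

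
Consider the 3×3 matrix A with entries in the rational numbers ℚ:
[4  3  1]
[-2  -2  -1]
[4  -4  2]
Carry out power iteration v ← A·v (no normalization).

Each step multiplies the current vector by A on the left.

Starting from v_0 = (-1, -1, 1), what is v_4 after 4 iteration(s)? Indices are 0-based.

v_4 = (-270, 176, -752)

v_0 = (-1, -1, 1).
v_1 = A·v_0 = (-6, 3, 2).
v_2 = A·v_1 = (-13, 4, -32).
v_3 = A·v_2 = (-72, 50, -132).
v_4 = A·v_3 = (-270, 176, -752).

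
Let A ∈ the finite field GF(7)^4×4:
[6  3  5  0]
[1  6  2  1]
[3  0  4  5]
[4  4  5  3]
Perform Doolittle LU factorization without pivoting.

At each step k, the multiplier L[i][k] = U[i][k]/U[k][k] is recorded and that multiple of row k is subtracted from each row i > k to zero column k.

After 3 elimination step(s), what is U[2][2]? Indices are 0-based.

k=0: U[0][0]=6
  eliminate (1,0): mult=6, new row 1: (0, 2, 0, 1); set L[1][0]=6
  eliminate (2,0): mult=4, new row 2: (0, 2, 5, 5); set L[2][0]=4
  eliminate (3,0): mult=3, new row 3: (0, 2, 4, 3); set L[3][0]=3
k=1: U[1][1]=2
  eliminate (2,1): mult=1, new row 2: (0, 0, 5, 4); set L[2][1]=1
  eliminate (3,1): mult=1, new row 3: (0, 0, 4, 2); set L[3][1]=1
k=2: U[2][2]=5
  eliminate (3,2): mult=5, new row 3: (0, 0, 0, 3); set L[3][2]=5

U[2][2] = 5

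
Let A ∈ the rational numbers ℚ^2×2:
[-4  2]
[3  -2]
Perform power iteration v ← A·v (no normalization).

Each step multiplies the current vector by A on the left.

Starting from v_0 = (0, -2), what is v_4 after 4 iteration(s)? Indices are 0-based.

v_4 = (768, -632)

v_0 = (0, -2).
v_1 = A·v_0 = (-4, 4).
v_2 = A·v_1 = (24, -20).
v_3 = A·v_2 = (-136, 112).
v_4 = A·v_3 = (768, -632).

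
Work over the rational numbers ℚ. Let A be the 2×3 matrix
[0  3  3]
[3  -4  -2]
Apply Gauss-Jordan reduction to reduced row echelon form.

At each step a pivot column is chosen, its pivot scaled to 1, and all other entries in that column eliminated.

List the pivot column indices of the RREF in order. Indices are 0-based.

pivot columns: 0, 1

[1] R0 <-> R1
[1] R0 /= 3  ⇒  (1, -4/3, -2/3)
[2] R1 /= 3  ⇒  (0, 1, 1)
     R0 -= -4/3·R1  ⇒  (1, 0, 2/3)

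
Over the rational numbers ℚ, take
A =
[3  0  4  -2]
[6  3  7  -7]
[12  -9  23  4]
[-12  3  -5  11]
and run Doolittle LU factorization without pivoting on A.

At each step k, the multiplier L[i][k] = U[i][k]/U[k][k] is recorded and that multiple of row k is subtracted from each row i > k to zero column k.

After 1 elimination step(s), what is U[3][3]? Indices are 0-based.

Step 1: pivot at (0,0) is 3.
  row1 ← row1 − (2)·row0  ⇒  L[1][0]=2, U row1=(0, 3, -1, -3)
  row2 ← row2 − (4)·row0  ⇒  L[2][0]=4, U row2=(0, -9, 7, 12)
  row3 ← row3 − (-4)·row0  ⇒  L[3][0]=-4, U row3=(0, 3, 11, 3)

U[3][3] = 3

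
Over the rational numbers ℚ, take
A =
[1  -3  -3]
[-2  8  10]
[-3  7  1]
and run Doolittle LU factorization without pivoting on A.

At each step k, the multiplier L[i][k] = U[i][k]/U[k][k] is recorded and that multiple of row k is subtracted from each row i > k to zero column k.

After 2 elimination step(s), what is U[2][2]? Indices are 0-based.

U[2][2] = -4

k=0: U[0][0]=1
  eliminate (1,0): mult=-2, new row 1: (0, 2, 4); set L[1][0]=-2
  eliminate (2,0): mult=-3, new row 2: (0, -2, -8); set L[2][0]=-3
k=1: U[1][1]=2
  eliminate (2,1): mult=-1, new row 2: (0, 0, -4); set L[2][1]=-1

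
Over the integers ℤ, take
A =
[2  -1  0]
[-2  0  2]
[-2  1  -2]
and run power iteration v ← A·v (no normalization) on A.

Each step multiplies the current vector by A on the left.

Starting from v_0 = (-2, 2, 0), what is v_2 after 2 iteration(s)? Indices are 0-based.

v_2 = (-16, 24, 4)

v_0 = (-2, 2, 0).
v_1 = A·v_0 = (-6, 4, 6).
v_2 = A·v_1 = (-16, 24, 4).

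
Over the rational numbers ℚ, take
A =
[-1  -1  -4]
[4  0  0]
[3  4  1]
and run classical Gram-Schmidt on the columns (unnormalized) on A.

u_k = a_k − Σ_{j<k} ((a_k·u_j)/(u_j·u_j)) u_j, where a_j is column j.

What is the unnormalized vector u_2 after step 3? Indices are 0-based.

u_2 = (-320/91, -20/91, -80/91)

Step 1: u_0 = a_0 = (-1, 4, 3).
Step 2: u_1 = a_1 − (1/2)·u_0 = (-1/2, -2, 5/2).
Step 3: u_2 = a_2 − (7/26)·u_0 − (3/7)·u_1 = (-320/91, -20/91, -80/91).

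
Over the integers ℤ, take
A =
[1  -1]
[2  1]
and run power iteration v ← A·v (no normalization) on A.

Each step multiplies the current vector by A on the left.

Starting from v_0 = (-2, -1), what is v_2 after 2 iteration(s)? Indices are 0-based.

v_0 = (-2, -1).
v_1 = A·v_0 = (-1, -5).
v_2 = A·v_1 = (4, -7).

v_2 = (4, -7)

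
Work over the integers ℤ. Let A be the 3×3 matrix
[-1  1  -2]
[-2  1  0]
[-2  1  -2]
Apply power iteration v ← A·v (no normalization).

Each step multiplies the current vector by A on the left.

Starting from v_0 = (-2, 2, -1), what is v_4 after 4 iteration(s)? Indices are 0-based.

v_4 = (-168, -82, -222)

v_0 = (-2, 2, -1).
v_1 = A·v_0 = (6, 6, 8).
v_2 = A·v_1 = (-16, -6, -22).
v_3 = A·v_2 = (54, 26, 70).
v_4 = A·v_3 = (-168, -82, -222).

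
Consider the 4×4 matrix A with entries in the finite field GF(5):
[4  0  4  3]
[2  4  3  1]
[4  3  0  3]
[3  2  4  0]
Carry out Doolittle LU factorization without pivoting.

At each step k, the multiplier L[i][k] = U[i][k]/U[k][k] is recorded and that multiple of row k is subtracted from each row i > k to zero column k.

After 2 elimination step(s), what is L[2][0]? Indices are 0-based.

k=0: U[0][0]=4
  eliminate (1,0): mult=3, new row 1: (0, 4, 1, 2); set L[1][0]=3
  eliminate (2,0): mult=1, new row 2: (0, 3, 1, 0); set L[2][0]=1
  eliminate (3,0): mult=2, new row 3: (0, 2, 1, 4); set L[3][0]=2
k=1: U[1][1]=4
  eliminate (2,1): mult=2, new row 2: (0, 0, 4, 1); set L[2][1]=2
  eliminate (3,1): mult=3, new row 3: (0, 0, 3, 3); set L[3][1]=3

L[2][0] = 1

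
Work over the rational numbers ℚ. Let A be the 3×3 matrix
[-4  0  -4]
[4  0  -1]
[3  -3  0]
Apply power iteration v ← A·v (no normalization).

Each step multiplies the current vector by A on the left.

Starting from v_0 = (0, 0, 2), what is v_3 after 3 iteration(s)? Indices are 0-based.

v_0 = (0, 0, 2).
v_1 = A·v_0 = (-8, -2, 0).
v_2 = A·v_1 = (32, -32, -18).
v_3 = A·v_2 = (-56, 146, 192).

v_3 = (-56, 146, 192)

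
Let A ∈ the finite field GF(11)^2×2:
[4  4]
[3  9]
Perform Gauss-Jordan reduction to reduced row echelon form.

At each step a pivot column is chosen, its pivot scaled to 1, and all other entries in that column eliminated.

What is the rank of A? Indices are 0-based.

pivot(0,0)=4: scale R0 → (1, 1)
  clear (1,0): R1 −= (3)R0 → (0, 6)
pivot(1,1)=6: scale R1 → (0, 1)
  clear (0,1): R0 −= (1)R1 → (1, 0)

rank = 2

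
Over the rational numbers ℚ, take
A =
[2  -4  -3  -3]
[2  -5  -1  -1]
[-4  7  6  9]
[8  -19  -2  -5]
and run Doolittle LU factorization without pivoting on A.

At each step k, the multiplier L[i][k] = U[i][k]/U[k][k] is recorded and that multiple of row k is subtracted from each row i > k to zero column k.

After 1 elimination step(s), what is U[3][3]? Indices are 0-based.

U[3][3] = 7

Step 1: pivot at (0,0) is 2.
  row1 ← row1 − (1)·row0  ⇒  L[1][0]=1, U row1=(0, -1, 2, 2)
  row2 ← row2 − (-2)·row0  ⇒  L[2][0]=-2, U row2=(0, -1, 0, 3)
  row3 ← row3 − (4)·row0  ⇒  L[3][0]=4, U row3=(0, -3, 10, 7)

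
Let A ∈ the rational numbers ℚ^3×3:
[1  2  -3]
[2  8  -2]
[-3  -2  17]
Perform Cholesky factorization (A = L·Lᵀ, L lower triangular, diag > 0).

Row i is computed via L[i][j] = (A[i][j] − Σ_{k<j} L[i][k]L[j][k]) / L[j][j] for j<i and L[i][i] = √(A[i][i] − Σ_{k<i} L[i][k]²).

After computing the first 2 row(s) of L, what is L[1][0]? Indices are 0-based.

Step 1: L[0][0] = √(1) = 1.
  L[1][0] = (2) / L[0][0] = 2.
Step 2: L[1][1] = √(4) = 2.

L[1][0] = 2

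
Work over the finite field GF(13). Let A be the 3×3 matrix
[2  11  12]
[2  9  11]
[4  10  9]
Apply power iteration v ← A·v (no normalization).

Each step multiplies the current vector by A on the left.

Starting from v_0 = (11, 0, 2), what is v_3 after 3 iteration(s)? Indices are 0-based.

v_3 = (2, 3, 6)

v_0 = (11, 0, 2).
v_1 = A·v_0 = (7, 5, 10).
v_2 = A·v_1 = (7, 0, 12).
v_3 = A·v_2 = (2, 3, 6).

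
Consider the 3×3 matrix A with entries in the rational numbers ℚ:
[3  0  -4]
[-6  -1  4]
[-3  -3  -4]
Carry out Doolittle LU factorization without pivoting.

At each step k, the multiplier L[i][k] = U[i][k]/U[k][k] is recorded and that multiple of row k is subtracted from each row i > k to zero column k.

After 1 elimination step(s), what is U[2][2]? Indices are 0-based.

k=0: U[0][0]=3
  eliminate (1,0): mult=-2, new row 1: (0, -1, -4); set L[1][0]=-2
  eliminate (2,0): mult=-1, new row 2: (0, -3, -8); set L[2][0]=-1

U[2][2] = -8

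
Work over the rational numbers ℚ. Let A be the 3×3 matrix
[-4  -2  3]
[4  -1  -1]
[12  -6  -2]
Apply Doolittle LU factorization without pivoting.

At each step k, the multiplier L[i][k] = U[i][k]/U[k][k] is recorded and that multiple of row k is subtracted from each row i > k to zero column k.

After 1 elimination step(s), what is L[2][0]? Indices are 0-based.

L[2][0] = -3

Step 1: pivot at (0,0) is -4.
  row1 ← row1 − (-1)·row0  ⇒  L[1][0]=-1, U row1=(0, -3, 2)
  row2 ← row2 − (-3)·row0  ⇒  L[2][0]=-3, U row2=(0, -12, 7)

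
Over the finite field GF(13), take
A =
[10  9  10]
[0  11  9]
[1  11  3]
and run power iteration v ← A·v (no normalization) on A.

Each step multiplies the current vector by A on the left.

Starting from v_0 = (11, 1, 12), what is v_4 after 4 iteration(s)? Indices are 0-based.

v_4 = (6, 12, 5)

v_0 = (11, 1, 12).
v_1 = A·v_0 = (5, 2, 6).
v_2 = A·v_1 = (11, 11, 6).
v_3 = A·v_2 = (9, 6, 7).
v_4 = A·v_3 = (6, 12, 5).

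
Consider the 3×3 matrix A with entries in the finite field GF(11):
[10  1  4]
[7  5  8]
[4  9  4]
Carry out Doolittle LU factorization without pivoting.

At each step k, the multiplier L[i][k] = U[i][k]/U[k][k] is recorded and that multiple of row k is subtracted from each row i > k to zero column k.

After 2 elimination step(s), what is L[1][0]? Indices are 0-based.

k=0: U[0][0]=10
  eliminate (1,0): mult=4, new row 1: (0, 1, 3); set L[1][0]=4
  eliminate (2,0): mult=7, new row 2: (0, 2, 9); set L[2][0]=7
k=1: U[1][1]=1
  eliminate (2,1): mult=2, new row 2: (0, 0, 3); set L[2][1]=2

L[1][0] = 4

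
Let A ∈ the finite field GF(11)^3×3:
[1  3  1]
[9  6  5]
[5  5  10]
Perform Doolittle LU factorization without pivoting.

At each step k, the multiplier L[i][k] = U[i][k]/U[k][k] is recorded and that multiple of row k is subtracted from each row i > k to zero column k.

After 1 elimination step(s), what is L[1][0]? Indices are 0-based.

k=0: U[0][0]=1
  eliminate (1,0): mult=9, new row 1: (0, 1, 7); set L[1][0]=9
  eliminate (2,0): mult=5, new row 2: (0, 1, 5); set L[2][0]=5

L[1][0] = 9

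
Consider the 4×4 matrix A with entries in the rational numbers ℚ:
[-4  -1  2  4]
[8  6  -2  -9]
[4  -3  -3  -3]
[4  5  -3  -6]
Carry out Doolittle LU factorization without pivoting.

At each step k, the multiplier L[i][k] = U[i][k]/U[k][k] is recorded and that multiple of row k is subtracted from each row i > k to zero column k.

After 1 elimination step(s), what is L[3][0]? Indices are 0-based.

Step 1: pivot at (0,0) is -4.
  row1 ← row1 − (-2)·row0  ⇒  L[1][0]=-2, U row1=(0, 4, 2, -1)
  row2 ← row2 − (-1)·row0  ⇒  L[2][0]=-1, U row2=(0, -4, -1, 1)
  row3 ← row3 − (-1)·row0  ⇒  L[3][0]=-1, U row3=(0, 4, -1, -2)

L[3][0] = -1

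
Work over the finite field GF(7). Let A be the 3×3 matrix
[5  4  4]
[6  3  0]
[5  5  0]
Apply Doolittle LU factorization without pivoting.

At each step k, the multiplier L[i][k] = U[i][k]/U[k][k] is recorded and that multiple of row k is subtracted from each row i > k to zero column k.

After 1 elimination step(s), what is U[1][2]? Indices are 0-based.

Step 1: pivot at (0,0) is 5.
  row1 ← row1 − (4)·row0  ⇒  L[1][0]=4, U row1=(0, 1, 5)
  row2 ← row2 − (1)·row0  ⇒  L[2][0]=1, U row2=(0, 1, 3)

U[1][2] = 5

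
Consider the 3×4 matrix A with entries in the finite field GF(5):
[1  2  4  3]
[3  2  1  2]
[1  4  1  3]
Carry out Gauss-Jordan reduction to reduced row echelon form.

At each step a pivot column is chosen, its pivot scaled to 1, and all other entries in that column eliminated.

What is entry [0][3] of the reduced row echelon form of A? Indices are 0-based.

M[0][3] = 1

[1] R0 /= 1  ⇒  (1, 2, 4, 3)
     R1 -= 3·R0  ⇒  (0, 1, 4, 3)
     R2 -= 1·R0  ⇒  (0, 2, 2, 0)
[2] R1 /= 1  ⇒  (0, 1, 4, 3)
     R0 -= 2·R1  ⇒  (1, 0, 1, 2)
     R2 -= 2·R1  ⇒  (0, 0, 4, 4)
[3] R2 /= 4  ⇒  (0, 0, 1, 1)
     R0 -= 1·R2  ⇒  (1, 0, 0, 1)
     R1 -= 4·R2  ⇒  (0, 1, 0, 4)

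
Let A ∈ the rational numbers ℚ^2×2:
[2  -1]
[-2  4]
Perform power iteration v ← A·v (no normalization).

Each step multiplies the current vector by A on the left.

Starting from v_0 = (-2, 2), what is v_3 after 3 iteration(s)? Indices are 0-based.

v_0 = (-2, 2).
v_1 = A·v_0 = (-6, 12).
v_2 = A·v_1 = (-24, 60).
v_3 = A·v_2 = (-108, 288).

v_3 = (-108, 288)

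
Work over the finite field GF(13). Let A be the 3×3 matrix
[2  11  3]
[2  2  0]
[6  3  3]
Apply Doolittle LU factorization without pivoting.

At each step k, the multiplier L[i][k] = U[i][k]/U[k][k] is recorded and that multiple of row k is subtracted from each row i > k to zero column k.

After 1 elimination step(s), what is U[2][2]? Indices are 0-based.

U[2][2] = 7

k=0: U[0][0]=2
  eliminate (1,0): mult=1, new row 1: (0, 4, 10); set L[1][0]=1
  eliminate (2,0): mult=3, new row 2: (0, 9, 7); set L[2][0]=3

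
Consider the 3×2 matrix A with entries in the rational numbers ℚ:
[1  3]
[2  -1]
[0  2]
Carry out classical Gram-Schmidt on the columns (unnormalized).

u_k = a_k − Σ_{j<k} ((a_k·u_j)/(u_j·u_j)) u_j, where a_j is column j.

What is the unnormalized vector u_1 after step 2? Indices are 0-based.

u_1 = (14/5, -7/5, 2)

Step 1: u_0 = a_0 = (1, 2, 0).
Step 2: u_1 = a_1 − (1/5)·u_0 = (14/5, -7/5, 2).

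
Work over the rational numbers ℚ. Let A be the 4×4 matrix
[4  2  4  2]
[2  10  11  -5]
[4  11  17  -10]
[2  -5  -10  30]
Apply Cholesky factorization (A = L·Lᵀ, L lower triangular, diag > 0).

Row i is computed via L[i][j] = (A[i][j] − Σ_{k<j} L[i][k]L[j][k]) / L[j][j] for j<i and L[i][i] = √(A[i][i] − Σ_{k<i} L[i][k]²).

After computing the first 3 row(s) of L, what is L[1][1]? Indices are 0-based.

Step 1: L[0][0] = √(4) = 2.
  L[1][0] = (2) / L[0][0] = 1.
Step 2: L[1][1] = √(9) = 3.
  L[2][0] = (4) / L[0][0] = 2.
  L[2][1] = (9) / L[1][1] = 3.
Step 3: L[2][2] = √(4) = 2.

L[1][1] = 3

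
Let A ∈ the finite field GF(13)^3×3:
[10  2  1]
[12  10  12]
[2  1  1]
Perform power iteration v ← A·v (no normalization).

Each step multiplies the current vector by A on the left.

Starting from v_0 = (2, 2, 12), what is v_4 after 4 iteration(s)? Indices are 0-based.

v_0 = (2, 2, 12).
v_1 = A·v_0 = (10, 6, 5).
v_2 = A·v_1 = (0, 6, 5).
v_3 = A·v_2 = (4, 3, 11).
v_4 = A·v_3 = (5, 2, 9).

v_4 = (5, 2, 9)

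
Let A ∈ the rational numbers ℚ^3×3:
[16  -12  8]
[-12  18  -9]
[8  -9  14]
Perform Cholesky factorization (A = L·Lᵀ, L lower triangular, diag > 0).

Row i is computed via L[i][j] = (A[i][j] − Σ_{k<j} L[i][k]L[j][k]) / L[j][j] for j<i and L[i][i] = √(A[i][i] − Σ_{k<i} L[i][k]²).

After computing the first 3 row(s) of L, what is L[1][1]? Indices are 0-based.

Step 1: L[0][0] = √(16) = 4.
  L[1][0] = (-12) / L[0][0] = -3.
Step 2: L[1][1] = √(9) = 3.
  L[2][0] = (8) / L[0][0] = 2.
  L[2][1] = (-3) / L[1][1] = -1.
Step 3: L[2][2] = √(9) = 3.

L[1][1] = 3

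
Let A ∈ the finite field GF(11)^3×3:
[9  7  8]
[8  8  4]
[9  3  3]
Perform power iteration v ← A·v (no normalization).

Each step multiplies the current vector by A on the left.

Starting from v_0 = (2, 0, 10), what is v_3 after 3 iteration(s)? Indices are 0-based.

v_0 = (2, 0, 10).
v_1 = A·v_0 = (10, 1, 4).
v_2 = A·v_1 = (8, 5, 6).
v_3 = A·v_2 = (1, 7, 6).

v_3 = (1, 7, 6)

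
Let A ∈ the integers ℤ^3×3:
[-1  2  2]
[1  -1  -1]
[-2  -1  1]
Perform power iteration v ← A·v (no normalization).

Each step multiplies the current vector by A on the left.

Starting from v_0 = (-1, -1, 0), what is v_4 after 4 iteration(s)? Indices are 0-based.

v_4 = (7, -6, -1)

v_0 = (-1, -1, 0).
v_1 = A·v_0 = (-1, 0, 3).
v_2 = A·v_1 = (7, -4, 5).
v_3 = A·v_2 = (-5, 6, -5).
v_4 = A·v_3 = (7, -6, -1).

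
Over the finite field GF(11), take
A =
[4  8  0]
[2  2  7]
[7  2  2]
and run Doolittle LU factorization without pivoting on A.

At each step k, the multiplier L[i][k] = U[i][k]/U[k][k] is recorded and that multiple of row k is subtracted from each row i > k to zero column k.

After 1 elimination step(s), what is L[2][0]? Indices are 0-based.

L[2][0] = 10

k=0: U[0][0]=4
  eliminate (1,0): mult=6, new row 1: (0, 9, 7); set L[1][0]=6
  eliminate (2,0): mult=10, new row 2: (0, 10, 2); set L[2][0]=10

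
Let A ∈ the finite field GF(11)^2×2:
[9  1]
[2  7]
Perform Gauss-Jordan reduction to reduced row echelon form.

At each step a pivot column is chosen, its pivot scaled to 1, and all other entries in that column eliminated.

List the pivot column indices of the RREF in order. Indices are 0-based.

pivot(0,0)=9: scale R0 → (1, 5)
  clear (1,0): R1 −= (2)R0 → (0, 8)
pivot(1,1)=8: scale R1 → (0, 1)
  clear (0,1): R0 −= (5)R1 → (1, 0)

pivot columns: 0, 1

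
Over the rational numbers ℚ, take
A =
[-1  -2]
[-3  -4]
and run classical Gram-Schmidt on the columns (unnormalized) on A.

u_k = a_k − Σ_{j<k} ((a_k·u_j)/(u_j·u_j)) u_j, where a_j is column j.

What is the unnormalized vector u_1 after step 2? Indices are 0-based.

u_1 = (-3/5, 1/5)

Step 1: u_0 = a_0 = (-1, -3).
Step 2: u_1 = a_1 − (7/5)·u_0 = (-3/5, 1/5).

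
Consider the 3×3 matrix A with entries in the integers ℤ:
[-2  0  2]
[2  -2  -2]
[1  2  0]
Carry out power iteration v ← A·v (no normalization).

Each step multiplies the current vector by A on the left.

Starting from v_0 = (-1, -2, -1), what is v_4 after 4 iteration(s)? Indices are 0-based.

v_0 = (-1, -2, -1).
v_1 = A·v_0 = (0, 4, -5).
v_2 = A·v_1 = (-10, 2, 8).
v_3 = A·v_2 = (36, -40, -6).
v_4 = A·v_3 = (-84, 164, -44).

v_4 = (-84, 164, -44)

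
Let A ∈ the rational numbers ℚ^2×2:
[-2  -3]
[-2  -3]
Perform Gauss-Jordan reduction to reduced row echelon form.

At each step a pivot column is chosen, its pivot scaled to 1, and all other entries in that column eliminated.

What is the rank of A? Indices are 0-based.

step 1: normalize row 0 (÷-2) = (1, 3/2)
  row 1: subtract -2×row0 = (0, 0)
skip col 1 (zero from row 1)

rank = 1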